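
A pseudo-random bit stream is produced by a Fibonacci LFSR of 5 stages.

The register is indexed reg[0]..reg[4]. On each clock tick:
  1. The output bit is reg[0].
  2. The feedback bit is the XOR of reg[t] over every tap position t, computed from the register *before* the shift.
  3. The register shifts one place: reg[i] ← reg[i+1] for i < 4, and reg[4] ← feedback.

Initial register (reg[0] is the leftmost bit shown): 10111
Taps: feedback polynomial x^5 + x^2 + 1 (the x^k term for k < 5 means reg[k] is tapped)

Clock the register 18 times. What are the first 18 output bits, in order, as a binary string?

101110101000010010

step | reg (before) | out | fb
   0 | 10111 | 1 | 0
   1 | 01110 | 0 | 1
   2 | 11101 | 1 | 0
   3 | 11010 | 1 | 1
   4 | 10101 | 1 | 0
   5 | 01010 | 0 | 0
   6 | 10100 | 1 | 0
   7 | 01000 | 0 | 0
   8 | 10000 | 1 | 1
   9 | 00001 | 0 | 0
  10 | 00010 | 0 | 0
  11 | 00100 | 0 | 1
  12 | 01001 | 0 | 0
  13 | 10010 | 1 | 1
  14 | 00101 | 0 | 1
  15 | 01011 | 0 | 0
  16 | 10110 | 1 | 0
  17 | 01100 | 0 | 1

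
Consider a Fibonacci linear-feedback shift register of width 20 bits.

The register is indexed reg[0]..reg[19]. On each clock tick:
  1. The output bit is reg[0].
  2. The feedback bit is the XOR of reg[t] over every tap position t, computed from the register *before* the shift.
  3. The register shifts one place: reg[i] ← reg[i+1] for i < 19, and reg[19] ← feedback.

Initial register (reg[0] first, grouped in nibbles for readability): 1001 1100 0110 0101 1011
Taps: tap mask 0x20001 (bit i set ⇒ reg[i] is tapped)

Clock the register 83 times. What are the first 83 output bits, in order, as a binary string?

step | reg (before) | out | fb
   0 | 10011100011001011011 | 1 | 1
   1 | 00111000110010110111 | 0 | 1
   2 | 01110001100101101111 | 0 | 1
   3 | 11100011001011011111 | 1 | 0
   4 | 11000110010110111110 | 1 | 0
   5 | 10001100101101111100 | 1 | 0
   6 | 00011001011011111000 | 0 | 0
   7 | 00110010110111110000 | 0 | 0
   8 | 01100101101111100000 | 0 | 0
   9 | 11001011011111000000 | 1 | 1
  10 | 10010110111110000001 | 1 | 1
  11 | 00101101111100000011 | 0 | 0
  12 | 01011011111000000110 | 0 | 1
  13 | 10110111110000001101 | 1 | 0
  14 | 01101111100000011010 | 0 | 0
  15 | 11011111000000110100 | 1 | 0
  16 | 10111110000001101000 | 1 | 1
  17 | 01111100000011010001 | 0 | 0
  18 | 11111000000110100010 | 1 | 1
  19 | 11110000001101000101 | 1 | 0
  20 | 11100000011010001010 | 1 | 1
  21 | 11000000110100010101 | 1 | 0
  22 | 10000001101000101010 | 1 | 1
  23 | 00000011010001010101 | 0 | 1
  24 | 00000110100010101011 | 0 | 0
  25 | 00001101000101010110 | 0 | 1
  26 | 00011010001010101101 | 0 | 1
  27 | 00110100010101011011 | 0 | 0
  28 | 01101000101010110110 | 0 | 1
  29 | 11010001010101101101 | 1 | 0
  30 | 10100010101011011010 | 1 | 1
  31 | 01000101010110110101 | 0 | 1
  32 | 10001010101101101011 | 1 | 1
  33 | 00010101011011010111 | 0 | 1
  34 | 00101010110110101111 | 0 | 1
  35 | 01010101101101011111 | 0 | 1
  36 | 10101011011010111111 | 1 | 0
  37 | 01010110110101111110 | 0 | 1
  38 | 10101101101011111101 | 1 | 0
  39 | 01011011010111111010 | 0 | 0
  40 | 10110110101111110100 | 1 | 0
  41 | 01101101011111101000 | 0 | 0
  42 | 11011010111111010000 | 1 | 1
  43 | 10110101111110100001 | 1 | 1
  44 | 01101011111101000011 | 0 | 0
  45 | 11010111111010000110 | 1 | 0
  46 | 10101111110100001100 | 1 | 0
  47 | 01011111101000011000 | 0 | 0
  48 | 10111111010000110000 | 1 | 1
  49 | 01111110100001100001 | 0 | 0
  50 | 11111101000011000010 | 1 | 1
  51 | 11111010000110000101 | 1 | 0
  52 | 11110100001100001010 | 1 | 1
  53 | 11101000011000010101 | 1 | 0
  54 | 11010000110000101010 | 1 | 1
  55 | 10100001100001010101 | 1 | 0
  56 | 01000011000010101010 | 0 | 0
  57 | 10000110000101010100 | 1 | 0
  58 | 00001100001010101000 | 0 | 0
  59 | 00011000010101010000 | 0 | 0
  60 | 00110000101010100000 | 0 | 0
  61 | 01100001010101000000 | 0 | 0
  62 | 11000010101010000000 | 1 | 1
  63 | 10000101010100000001 | 1 | 1
  64 | 00001010101000000011 | 0 | 0
  65 | 00010101010000000110 | 0 | 1
  66 | 00101010100000001101 | 0 | 1
  67 | 01010101000000011011 | 0 | 0
  68 | 10101010000000110110 | 1 | 0
  69 | 01010100000001101100 | 0 | 1
  70 | 10101000000011011001 | 1 | 1
  71 | 01010000000110110011 | 0 | 0
  72 | 10100000001101100110 | 1 | 0
  73 | 01000000011011001100 | 0 | 1
  74 | 10000000110110011001 | 1 | 1
  75 | 00000001101100110011 | 0 | 0
  76 | 00000011011001100110 | 0 | 1
  77 | 00000110110011001101 | 0 | 1
  78 | 00001101100110011011 | 0 | 0
  79 | 00011011001100110110 | 0 | 1
  80 | 00110110011001101101 | 0 | 1
  81 | 01101100110011011011 | 0 | 0
  82 | 11011001100110110110 | 1 | 0

10011100011001011011111000000110100010101011011010111111010000110000101010100000001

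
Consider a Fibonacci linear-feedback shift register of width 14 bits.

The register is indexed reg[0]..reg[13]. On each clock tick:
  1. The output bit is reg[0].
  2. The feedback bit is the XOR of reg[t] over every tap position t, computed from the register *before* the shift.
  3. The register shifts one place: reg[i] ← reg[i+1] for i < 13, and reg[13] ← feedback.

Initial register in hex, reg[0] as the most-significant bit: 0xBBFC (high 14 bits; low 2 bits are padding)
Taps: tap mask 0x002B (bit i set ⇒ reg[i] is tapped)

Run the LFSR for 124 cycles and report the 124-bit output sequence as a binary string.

1011101111111101101100010111010111011010001011111110101111001000011011000101100101110100001110101110101100010100000111000111

tick  register→output (feedback)
  0  10111011111111→1 (0)
  1  01110111111110→0 (1)
  2  11101111111101→1 (1)
  3  11011111111011→1 (0)
  4  10111111110110→1 (1)
  5  01111111101101→0 (1)
  6  11111111011011→1 (0)
  7  11111110110110→1 (0)
  8  11111101101100→1 (0)
  9  11111011011000→1 (1)
 10  11110110110001→1 (0)
 11  11101101100010→1 (1)
 12  11011011000101→1 (1)
 13  10110110001011→1 (1)
 14  01101100010111→0 (0)
 15  11011000101110→1 (1)
 16  10110001011101→1 (0)
 17  01100010111010→0 (1)
 18  11000101110101→1 (1)
 19  10001011101011→1 (1)
 20  00010111010111→0 (0)
 21  00101110101110→0 (1)
 22  01011101011101→0 (1)
 23  10111010111011→1 (0)
 24  01110101110110→0 (1)
 25  11101011101101→1 (0)
 26  11010111011010→1 (0)
 27  10101110110100→1 (0)
 28  01011101101000→0 (1)
 29  10111011010001→1 (0)
 30  01110110100010→0 (1)
 31  11101101000101→1 (1)
 32  11011010001011→1 (1)
 33  10110100010111→1 (1)
 34  01101000101111→0 (1)
 35  11010001011111→1 (1)
 36  10100010111111→1 (1)
 37  01000101111111→0 (0)
 38  10001011111110→1 (1)
 39  00010111111101→0 (0)
 40  00101111111010→0 (1)
 41  01011111110101→0 (1)
 42  10111111101011→1 (1)
 43  01111111010111→0 (1)
 44  11111110101111→1 (0)
 45  11111101011110→1 (0)
 46  11111010111100→1 (1)
 47  11110101111001→1 (0)
 48  11101011110010→1 (0)
 49  11010111100100→1 (0)
 50  10101111001000→1 (0)
 51  01011110010000→0 (1)
 52  10111100100001→1 (1)
 53  01111001000011→0 (0)
 54  11110010000110→1 (1)
 55  11100100001101→1 (1)
 56  11001000011011→1 (0)
 57  10010000110110→1 (0)
 58  00100001101100→0 (0)
 59  01000011011000→0 (1)
 60  10000110110001→1 (0)
 61  00001101100010→0 (1)
 62  00011011000101→0 (1)
 63  00110110001011→0 (0)
 64  01101100010110→0 (0)
 65  11011000101100→1 (1)
 66  10110001011001→1 (0)
 67  01100010110010→0 (1)
 68  11000101100101→1 (1)
 69  10001011001011→1 (1)
 70  00010110010111→0 (0)
 71  00101100101110→0 (1)
 72  01011001011101→0 (0)
 73  10110010111010→1 (0)
 74  01100101110100→0 (0)
 75  11001011101000→1 (0)
 76  10010111010000→1 (1)
 77  00101110100001→0 (1)
 78  01011101000011→0 (1)
 79  10111010000111→1 (0)
 80  01110100001110→0 (1)
 81  11101000011101→1 (0)
 82  11010000111010→1 (1)
 83  10100001110101→1 (1)
 84  01000011101011→0 (1)
 85  10000111010111→1 (0)
 86  00001110101110→0 (1)
 87  00011101011101→0 (0)
 88  00111010111010→0 (1)
 89  01110101110101→0 (1)
 90  11101011101011→1 (0)
 91  11010111010110→1 (0)
 92  10101110101100→1 (0)
 93  01011101011000→0 (1)
 94  10111010110001→1 (0)
 95  01110101100010→0 (1)
 96  11101011000101→1 (0)
 97  11010110001010→1 (0)
 98  10101100010100→1 (0)
 99  01011000101000→0 (0)
100  10110001010000→1 (0)
101  01100010100000→0 (1)
102  11000101000001→1 (1)
103  10001010000011→1 (1)
104  00010100000111→0 (0)
105  00101000001110→0 (0)
106  01010000011100→0 (0)
107  10100000111000→1 (1)
108  01000001110001→0 (1)
109  10000011100011→1 (1)
110  00000111000111→0 (1)
111  00001110001111→0 (1)
112  00011100011111→0 (0)
113  00111000111110→0 (1)
114  01110001111101→0 (0)
115  11100011111010→1 (0)
116  11000111110100→1 (1)
117  10001111101001→1 (0)
118  00011111010010→0 (0)
119  00111110100100→0 (0)
120  01111101001000→0 (1)
121  11111010010001→1 (1)
122  11110100100011→1 (0)
123  11101001000110→1 (0)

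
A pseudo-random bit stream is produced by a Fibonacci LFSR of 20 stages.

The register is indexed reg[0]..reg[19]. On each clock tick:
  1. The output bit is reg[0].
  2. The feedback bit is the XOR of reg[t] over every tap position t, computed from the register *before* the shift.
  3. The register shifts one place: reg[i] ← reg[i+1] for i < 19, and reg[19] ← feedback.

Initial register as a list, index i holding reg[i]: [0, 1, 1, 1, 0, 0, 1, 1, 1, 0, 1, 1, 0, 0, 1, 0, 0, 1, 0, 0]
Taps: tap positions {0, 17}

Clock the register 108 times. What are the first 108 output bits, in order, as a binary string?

011100111011001001001110111001111101111100001111100011000111111100011011101100011100100010101110110001000000

tick  register→output (feedback)
  0  01110011101100100100→0 (1)
  1  11100111011001001001→1 (1)
  2  11001110110010010011→1 (1)
  3  10011101100100100111→1 (0)
  4  00111011001001001110→0 (1)
  5  01110110010010011101→0 (1)
  6  11101100100100111011→1 (1)
  7  11011001001001110111→1 (0)
  8  10110010010011101110→1 (0)
  9  01100100100111011100→0 (1)
 10  11001001001110111001→1 (1)
 11  10010010011101110011→1 (1)
 12  00100100111011100111→0 (1)
 13  01001001110111001111→0 (1)
 14  10010011101110011111→1 (0)
 15  00100111011100111110→0 (1)
 16  01001110111001111101→0 (1)
 17  10011101110011111011→1 (1)
 18  00111011100111110111→0 (1)
 19  01110111001111101111→0 (1)
 20  11101110011111011111→1 (0)
 21  11011100111110111110→1 (0)
 22  10111001111101111100→1 (0)
 23  01110011111011111000→0 (0)
 24  11100111110111110000→1 (1)
 25  11001111101111100001→1 (1)
 26  10011111011111000011→1 (1)
 27  00111110111110000111→0 (1)
 28  01111101111100001111→0 (1)
 29  11111011111000011111→1 (0)
 30  11110111110000111110→1 (0)
 31  11101111100001111100→1 (0)
 32  11011111000011111000→1 (1)
 33  10111110000111110001→1 (1)
 34  01111100001111100011→0 (0)
 35  11111000011111000110→1 (0)
 36  11110000111110001100→1 (0)
 37  11100001111100011000→1 (1)
 38  11000011111000110001→1 (1)
 39  10000111110001100011→1 (1)
 40  00001111100011000111→0 (1)
 41  00011111000110001111→0 (1)
 42  00111110001100011111→0 (1)
 43  01111100011000111111→0 (1)
 44  11111000110001111111→1 (0)
 45  11110001100011111110→1 (0)
 46  11100011000111111100→1 (0)
 47  11000110001111111000→1 (1)
 48  10001100011111110001→1 (1)
 49  00011000111111100011→0 (0)
 50  00110001111111000110→0 (1)
 51  01100011111110001101→0 (1)
 52  11000111111100011011→1 (1)
 53  10001111111000110111→1 (0)
 54  00011111110001101110→0 (1)
 55  00111111100011011101→0 (1)
 56  01111111000110111011→0 (0)
 57  11111110001101110110→1 (0)
 58  11111100011011101100→1 (0)
 59  11111000110111011000→1 (1)
 60  11110001101110110001→1 (1)
 61  11100011011101100011→1 (1)
 62  11000110111011000111→1 (0)
 63  10001101110110001110→1 (0)
 64  00011011101100011100→0 (1)
 65  00110111011000111001→0 (0)
 66  01101110110001110010→0 (0)
 67  11011101100011100100→1 (0)
 68  10111011000111001000→1 (1)
 69  01110110001110010001→0 (0)
 70  11101100011100100010→1 (1)
 71  11011000111001000101→1 (0)
 72  10110001110010001010→1 (1)
 73  01100011100100010101→0 (1)
 74  11000111001000101011→1 (1)
 75  10001110010001010111→1 (0)
 76  00011100100010101110→0 (1)
 77  00111001000101011101→0 (1)
 78  01110010001010111011→0 (0)
 79  11100100010101110110→1 (0)
 80  11001000101011101100→1 (0)
 81  10010001010111011000→1 (1)
 82  00100010101110110001→0 (0)
 83  01000101011101100010→0 (0)
 84  10001010111011000100→1 (0)
 85  00010101110110001000→0 (0)
 86  00101011101100010000→0 (0)
 87  01010111011000100000→0 (0)
 88  10101110110001000000→1 (1)
 89  01011101100010000001→0 (0)
 90  10111011000100000010→1 (1)
 91  01110110001000000101→0 (1)
 92  11101100010000001011→1 (1)
 93  11011000100000010111→1 (0)
 94  10110001000000101110→1 (0)
 95  01100010000001011100→0 (1)
 96  11000100000010111001→1 (1)
 97  10001000000101110011→1 (1)
 98  00010000001011100111→0 (1)
 99  00100000010111001111→0 (1)
100  01000000101110011111→0 (1)
101  10000001011100111111→1 (0)
102  00000010111001111110→0 (1)
103  00000101110011111101→0 (1)
104  00001011100111111011→0 (0)
105  00010111001111110110→0 (1)
106  00101110011111101101→0 (1)
107  01011100111111011011→0 (0)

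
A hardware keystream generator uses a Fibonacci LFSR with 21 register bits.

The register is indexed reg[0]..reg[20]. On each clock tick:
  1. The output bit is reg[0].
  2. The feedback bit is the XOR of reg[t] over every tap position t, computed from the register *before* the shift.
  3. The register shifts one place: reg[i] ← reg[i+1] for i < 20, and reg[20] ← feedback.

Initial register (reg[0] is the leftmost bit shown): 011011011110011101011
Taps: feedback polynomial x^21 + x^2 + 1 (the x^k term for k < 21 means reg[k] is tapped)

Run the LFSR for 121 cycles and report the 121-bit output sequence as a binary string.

0110110111100111010111101101001111010001001011001110010010101100111110111011000011111000101010111001100011010000001011111

tick  register→output (feedback)
  0  011011011110011101011→0 (1)
  1  110110111100111010111→1 (1)
  2  101101111001110101111→1 (0)
  3  011011110011101011110→0 (1)
  4  110111100111010111101→1 (1)
  5  101111001110101111011→1 (0)
  6  011110011101011110110→0 (1)
  7  111100111010111101101→1 (0)
  8  111001110101111011010→1 (0)
  9  110011101011110110100→1 (1)
 10  100111010111101101001→1 (1)
 11  001110101111011010011→0 (1)
 12  011101011110110100111→0 (1)
 13  111010111101101001111→1 (0)
 14  110101111011010011110→1 (1)
 15  101011110110100111101→1 (0)
 16  010111101101001111010→0 (0)
 17  101111011010011110100→1 (0)
 18  011110110100111101000→0 (1)
 19  111101101001111010001→1 (0)
 20  111011010011110100010→1 (0)
 21  110110100111101000100→1 (1)
 22  101101001111010001001→1 (0)
 23  011010011110100010010→0 (1)
 24  110100111101000100101→1 (1)
 25  101001111010001001011→1 (0)
 26  010011110100010010110→0 (0)
 27  100111101000100101100→1 (1)
 28  001111010001001011001→0 (1)
 29  011110100010010110011→0 (1)
 30  111101000100101100111→1 (0)
 31  111010001001011001110→1 (0)
 32  110100010010110011100→1 (1)
 33  101000100101100111001→1 (0)
 34  010001001011001110010→0 (0)
 35  100010010110011100100→1 (1)
 36  000100101100111001001→0 (0)
 37  001001011001110010010→0 (1)
 38  010010110011100100101→0 (0)
 39  100101100111001001010→1 (1)
 40  001011001110010010101→0 (1)
 41  010110011100100101011→0 (0)
 42  101100111001001010110→1 (0)
 43  011001110010010101100→0 (1)
 44  110011100100101011001→1 (1)
 45  100111001001010110011→1 (1)
 46  001110010010101100111→0 (1)
 47  011100100101011001111→0 (1)
 48  111001001010110011111→1 (0)
 49  110010010101100111110→1 (1)
 50  100100101011001111101→1 (1)
 51  001001010110011111011→0 (1)
 52  010010101100111110111→0 (0)
 53  100101011001111101110→1 (1)
 54  001010110011111011101→0 (1)
 55  010101100111110111011→0 (0)
 56  101011001111101110110→1 (0)
 57  010110011111011101100→0 (0)
 58  101100111110111011000→1 (0)
 59  011001111101110110000→0 (1)
 60  110011111011101100001→1 (1)
 61  100111110111011000011→1 (1)
 62  001111101110110000111→0 (1)
 63  011111011101100001111→0 (1)
 64  111110111011000011111→1 (0)
 65  111101110110000111110→1 (0)
 66  111011101100001111100→1 (0)
 67  110111011000011111000→1 (1)
 68  101110110000111110001→1 (0)
 69  011101100001111100010→0 (1)
 70  111011000011111000101→1 (0)
 71  110110000111110001010→1 (1)
 72  101100001111100010101→1 (0)
 73  011000011111000101010→0 (1)
 74  110000111110001010101→1 (1)
 75  100001111100010101011→1 (1)
 76  000011111000101010111→0 (0)
 77  000111110001010101110→0 (0)
 78  001111100010101011100→0 (1)
 79  011111000101010111001→0 (1)
 80  111110001010101110011→1 (0)
 81  111100010101011100110→1 (0)
 82  111000101010111001100→1 (0)
 83  110001010101110011000→1 (1)
 84  100010101011100110001→1 (1)
 85  000101010111001100011→0 (0)
 86  001010101110011000110→0 (1)
 87  010101011100110001101→0 (0)
 88  101010111001100011010→1 (0)
 89  010101110011000110100→0 (0)
 90  101011100110001101000→1 (0)
 91  010111001100011010000→0 (0)
 92  101110011000110100000→1 (0)
 93  011100110001101000000→0 (1)
 94  111001100011010000001→1 (0)
 95  110011000110100000010→1 (1)
 96  100110001101000000101→1 (1)
 97  001100011010000001011→0 (1)
 98  011000110100000010111→0 (1)
 99  110001101000000101111→1 (1)
100  100011010000001011111→1 (1)
101  000110100000010111111→0 (0)
102  001101000000101111110→0 (1)
103  011010000001011111101→0 (1)
104  110100000010111111011→1 (1)
105  101000000101111110111→1 (0)
106  010000001011111101110→0 (0)
107  100000010111111011100→1 (1)
108  000000101111110111001→0 (0)
109  000001011111101110010→0 (0)
110  000010111111011100100→0 (0)
111  000101111110111001000→0 (0)
112  001011111101110010000→0 (1)
113  010111111011100100001→0 (0)
114  101111110111001000010→1 (0)
115  011111101110010000100→0 (1)
116  111111011100100001001→1 (0)
117  111110111001000010010→1 (0)
118  111101110010000100100→1 (0)
119  111011100100001001000→1 (0)
120  110111001000010010000→1 (1)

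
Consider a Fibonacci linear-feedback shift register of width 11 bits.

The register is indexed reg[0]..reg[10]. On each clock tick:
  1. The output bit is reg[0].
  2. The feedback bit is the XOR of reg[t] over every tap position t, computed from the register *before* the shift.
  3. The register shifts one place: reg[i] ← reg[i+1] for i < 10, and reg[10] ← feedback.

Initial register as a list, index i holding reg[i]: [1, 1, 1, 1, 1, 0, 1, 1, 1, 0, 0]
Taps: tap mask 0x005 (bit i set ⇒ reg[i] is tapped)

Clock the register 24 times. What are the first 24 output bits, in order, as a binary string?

111110111000001010110001

tick  register→output (feedback)
  0  11111011100→1 (0)
  1  11110111000→1 (0)
  2  11101110000→1 (0)
  3  11011100000→1 (1)
  4  10111000001→1 (0)
  5  01110000010→0 (1)
  6  11100000101→1 (0)
  7  11000001010→1 (1)
  8  10000010101→1 (1)
  9  00000101011→0 (0)
 10  00001010110→0 (0)
 11  00010101100→0 (0)
 12  00101011000→0 (1)
 13  01010110001→0 (0)
 14  10101100010→1 (0)
 15  01011000100→0 (0)
 16  10110001000→1 (0)
 17  01100010000→0 (1)
 18  11000100001→1 (1)
 19  10001000011→1 (1)
 20  00010000111→0 (0)
 21  00100001110→0 (1)
 22  01000011101→0 (0)
 23  10000111010→1 (1)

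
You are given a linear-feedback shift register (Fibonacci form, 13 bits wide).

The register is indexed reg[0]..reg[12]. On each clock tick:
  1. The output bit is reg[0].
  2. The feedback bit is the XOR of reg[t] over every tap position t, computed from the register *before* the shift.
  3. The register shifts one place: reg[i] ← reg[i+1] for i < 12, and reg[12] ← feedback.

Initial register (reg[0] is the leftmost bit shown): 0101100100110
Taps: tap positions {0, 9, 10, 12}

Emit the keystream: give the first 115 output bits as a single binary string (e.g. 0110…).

tick  register→output (feedback)
  0  0101100100110→0 (1)
  1  1011001001101→1 (0)
  2  0110010011010→0 (1)
  3  1100100110101→1 (1)
  4  1001001101011→1 (1)
  5  0010011010111→0 (0)
  6  0100110101110→0 (0)
  7  1001101011100→1 (1)
  8  0011010111001→0 (0)
  9  0110101110010→0 (0)
 10  1101011100100→1 (0)
 11  1010111001000→1 (0)
 12  0101110010000→0 (0)
 13  1011100100000→1 (1)
 14  0111001000001→0 (1)
 15  1110010000011→1 (0)
 16  1100100000110→1 (0)
 17  1001000001100→1 (1)
 18  0010000011001→0 (0)
 19  0100000110010→0 (0)
 20  1000001100100→1 (0)
 21  0000011001000→0 (1)
 22  0000110010001→0 (1)
 23  0001100100011→0 (1)
 24  0011001000111→0 (0)
 25  0110010001110→0 (0)
 26  1100100011100→1 (1)
 27  1001000111001→1 (1)
 28  0010001110011→0 (1)
 29  0100011100111→0 (0)
 30  1000111001110→1 (1)
 31  0001110011101→0 (1)
 32  0011100111011→0 (0)
 33  0111001110110→0 (1)
 34  1110011101101→1 (0)
 35  1100111011010→1 (0)
 36  1001110110100→1 (0)
 37  0011101101000→0 (1)
 38  0111011010001→0 (1)
 39  1110110100011→1 (0)
 40  1101101000110→1 (0)
 41  1011010001100→1 (1)
 42  0110100011001→0 (0)
 43  1101000110010→1 (1)
 44  1010001100101→1 (1)
 45  0100011001011→0 (0)
 46  1000110010110→1 (0)
 47  0001100101100→0 (0)
 48  0011001011000→0 (1)
 49  0110010110001→0 (1)
 50  1100101100011→1 (0)
 51  1001011000110→1 (0)
 52  0010110001100→0 (0)
 53  0101100011000→0 (1)
 54  1011000110001→1 (0)
 55  0110001100010→0 (0)
 56  1100011000100→1 (0)
 57  1000110001000→1 (0)
 58  0001100010000→0 (0)
 59  0011000100000→0 (0)
 60  0110001000000→0 (0)
 61  1100010000000→1 (1)
 62  1000100000001→1 (0)
 63  0001000000010→0 (0)
 64  0010000000100→0 (1)
 65  0100000001001→0 (0)
 66  1000000010010→1 (1)
 67  0000000100101→0 (0)
 68  0000001001010→0 (1)
 69  0000010010101→0 (0)
 70  0000100101010→0 (1)
 71  0001001010101→0 (0)
 72  0010010101010→0 (1)
 73  0100101010101→0 (0)
 74  1001010101010→1 (0)
 75  0010101010100→0 (1)
 76  0101010101001→0 (0)
 77  1010101010010→1 (1)
 78  0101010100101→0 (0)
 79  1010101001010→1 (0)
 80  0101010010100→0 (1)
 81  1010100101001→1 (1)
 82  0101001010011→0 (1)
 83  1010010100111→1 (1)
 84  0100101001111→0 (1)
 85  1001010011111→1 (0)
 86  0010100111110→0 (0)
 87  0101001111100→0 (0)
 88  1010011111000→1 (0)
 89  0100111110000→0 (0)
 90  1001111100000→1 (1)
 91  0011111000001→0 (1)
 92  0111110000011→0 (1)
 93  1111100000111→1 (1)
 94  1111000001111→1 (0)
 95  1110000011110→1 (1)
 96  1100000111101→1 (0)
 97  1000001111010→1 (0)
 98  0000011110100→0 (1)
 99  0000111101001→0 (0)
100  0001111010010→0 (0)
101  0011110100100→0 (1)
102  0111101001001→0 (0)
103  1111010010010→1 (1)
104  1110100100101→1 (1)
105  1101001001011→1 (1)
106  1010010010111→1 (1)
107  0100100101111→0 (1)
108  1001001011111→1 (0)
109  0010010111110→0 (0)
110  0100101111100→0 (0)
111  1001011111000→1 (0)
112  0010111110000→0 (0)
113  0101111100000→0 (0)
114  1011111000000→1 (1)

0101100100110101110010000011001000111001110110100011001011000110001000000010010101010100101001111100000111101001001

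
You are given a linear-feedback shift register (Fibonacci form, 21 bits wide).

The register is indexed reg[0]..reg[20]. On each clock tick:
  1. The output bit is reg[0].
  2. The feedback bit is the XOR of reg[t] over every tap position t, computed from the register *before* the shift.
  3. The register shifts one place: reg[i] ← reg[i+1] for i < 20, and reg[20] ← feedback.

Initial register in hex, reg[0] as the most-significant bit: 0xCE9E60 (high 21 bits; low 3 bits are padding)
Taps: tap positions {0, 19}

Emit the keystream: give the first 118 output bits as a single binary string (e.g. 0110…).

1100111010011110011001111001000011000011110011110101001010110010110010001011101101000111101011100100100000110001001111

k : reg_k → out_k, fb_k
0: 110011101001111001100 → 1, fb=1
1: 100111010011110011001 → 1, fb=1
2: 001110100111100110011 → 0, fb=1
3: 011101001111001100111 → 0, fb=1
4: 111010011110011001111 → 1, fb=0
5: 110100111100110011110 → 1, fb=0
6: 101001111001100111100 → 1, fb=1
7: 010011110011001111001 → 0, fb=0
8: 100111100110011110010 → 1, fb=0
9: 001111001100111100100 → 0, fb=0
10: 011110011001111001000 → 0, fb=0
11: 111100110011110010000 → 1, fb=1
12: 111001100111100100001 → 1, fb=1
13: 110011001111001000011 → 1, fb=0
14: 100110011110010000110 → 1, fb=0
15: 001100111100100001100 → 0, fb=0
16: 011001111001000011000 → 0, fb=0
17: 110011110010000110000 → 1, fb=1
18: 100111100100001100001 → 1, fb=1
19: 001111001000011000011 → 0, fb=1
20: 011110010000110000111 → 0, fb=1
21: 111100100001100001111 → 1, fb=0
22: 111001000011000011110 → 1, fb=0
23: 110010000110000111100 → 1, fb=1
24: 100100001100001111001 → 1, fb=1
25: 001000011000011110011 → 0, fb=1
26: 010000110000111100111 → 0, fb=1
27: 100001100001111001111 → 1, fb=0
28: 000011000011110011110 → 0, fb=1
29: 000110000111100111101 → 0, fb=0
30: 001100001111001111010 → 0, fb=1
31: 011000011110011110101 → 0, fb=0
32: 110000111100111101010 → 1, fb=0
33: 100001111001111010100 → 1, fb=1
34: 000011110011110101001 → 0, fb=0
35: 000111100111101010010 → 0, fb=1
36: 001111001111010100101 → 0, fb=0
37: 011110011110101001010 → 0, fb=1
38: 111100111101010010101 → 1, fb=1
39: 111001111010100101011 → 1, fb=0
40: 110011110101001010110 → 1, fb=0
41: 100111101010010101100 → 1, fb=1
42: 001111010100101011001 → 0, fb=0
43: 011110101001010110010 → 0, fb=1
44: 111101010010101100101 → 1, fb=1
45: 111010100101011001011 → 1, fb=0
46: 110101001010110010110 → 1, fb=0
47: 101010010101100101100 → 1, fb=1
48: 010100101011001011001 → 0, fb=0
49: 101001010110010110010 → 1, fb=0
50: 010010101100101100100 → 0, fb=0
51: 100101011001011001000 → 1, fb=1
52: 001010110010110010001 → 0, fb=0
53: 010101100101100100010 → 0, fb=1
54: 101011001011001000101 → 1, fb=1
55: 010110010110010001011 → 0, fb=1
56: 101100101100100010111 → 1, fb=0
57: 011001011001000101110 → 0, fb=1
58: 110010110010001011101 → 1, fb=1
59: 100101100100010111011 → 1, fb=0
60: 001011001000101110110 → 0, fb=1
61: 010110010001011101101 → 0, fb=0
62: 101100100010111011010 → 1, fb=0
63: 011001000101110110100 → 0, fb=0
64: 110010001011101101000 → 1, fb=1
65: 100100010111011010001 → 1, fb=1
66: 001000101110110100011 → 0, fb=1
67: 010001011101101000111 → 0, fb=1
68: 100010111011010001111 → 1, fb=0
69: 000101110110100011110 → 0, fb=1
70: 001011101101000111101 → 0, fb=0
71: 010111011010001111010 → 0, fb=1
72: 101110110100011110101 → 1, fb=1
73: 011101101000111101011 → 0, fb=1
74: 111011010001111010111 → 1, fb=0
75: 110110100011110101110 → 1, fb=0
76: 101101000111101011100 → 1, fb=1
77: 011010001111010111001 → 0, fb=0
78: 110100011110101110010 → 1, fb=0
79: 101000111101011100100 → 1, fb=1
80: 010001111010111001001 → 0, fb=0
81: 100011110101110010010 → 1, fb=0
82: 000111101011100100100 → 0, fb=0
83: 001111010111001001000 → 0, fb=0
84: 011110101110010010000 → 0, fb=0
85: 111101011100100100000 → 1, fb=1
86: 111010111001001000001 → 1, fb=1
87: 110101110010010000011 → 1, fb=0
88: 101011100100100000110 → 1, fb=0
89: 010111001001000001100 → 0, fb=0
90: 101110010010000011000 → 1, fb=1
91: 011100100100000110001 → 0, fb=0
92: 111001001000001100010 → 1, fb=0
93: 110010010000011000100 → 1, fb=1
94: 100100100000110001001 → 1, fb=1
95: 001001000001100010011 → 0, fb=1
96: 010010000011000100111 → 0, fb=1
97: 100100000110001001111 → 1, fb=0
98: 001000001100010011110 → 0, fb=1
99: 010000011000100111101 → 0, fb=0
100: 100000110001001111010 → 1, fb=0
101: 000001100010011110100 → 0, fb=0
102: 000011000100111101000 → 0, fb=0
103: 000110001001111010000 → 0, fb=0
104: 001100010011110100000 → 0, fb=0
105: 011000100111101000000 → 0, fb=0
106: 110001001111010000000 → 1, fb=1
107: 100010011110100000001 → 1, fb=1
108: 000100111101000000011 → 0, fb=1
109: 001001111010000000111 → 0, fb=1
110: 010011110100000001111 → 0, fb=1
111: 100111101000000011111 → 1, fb=0
112: 001111010000000111110 → 0, fb=1
113: 011110100000001111101 → 0, fb=0
114: 111101000000011111010 → 1, fb=0
115: 111010000000111110100 → 1, fb=1
116: 110100000001111101001 → 1, fb=1
117: 101000000011111010011 → 1, fb=0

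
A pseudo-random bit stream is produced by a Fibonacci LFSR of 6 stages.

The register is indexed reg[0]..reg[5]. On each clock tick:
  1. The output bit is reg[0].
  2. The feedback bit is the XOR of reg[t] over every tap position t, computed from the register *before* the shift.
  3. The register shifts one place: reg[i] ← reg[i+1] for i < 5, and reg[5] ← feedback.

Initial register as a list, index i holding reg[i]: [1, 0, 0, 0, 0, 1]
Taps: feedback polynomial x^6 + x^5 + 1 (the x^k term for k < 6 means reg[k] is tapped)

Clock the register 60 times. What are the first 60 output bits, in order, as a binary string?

step | reg (before) | out | fb
   0 | 100001 | 1 | 0
   1 | 000010 | 0 | 0
   2 | 000100 | 0 | 0
   3 | 001000 | 0 | 0
   4 | 010000 | 0 | 0
   5 | 100000 | 1 | 1
   6 | 000001 | 0 | 1
   7 | 000011 | 0 | 1
   8 | 000111 | 0 | 1
   9 | 001111 | 0 | 1
  10 | 011111 | 0 | 1
  11 | 111111 | 1 | 0
  12 | 111110 | 1 | 1
  13 | 111101 | 1 | 0
  14 | 111010 | 1 | 1
  15 | 110101 | 1 | 0
  16 | 101010 | 1 | 1
  17 | 010101 | 0 | 1
  18 | 101011 | 1 | 0
  19 | 010110 | 0 | 0
  20 | 101100 | 1 | 1
  21 | 011001 | 0 | 1
  22 | 110011 | 1 | 0
  23 | 100110 | 1 | 1
  24 | 001101 | 0 | 1
  25 | 011011 | 0 | 1
  26 | 110111 | 1 | 0
  27 | 101110 | 1 | 1
  28 | 011101 | 0 | 1
  29 | 111011 | 1 | 0
  30 | 110110 | 1 | 1
  31 | 101101 | 1 | 0
  32 | 011010 | 0 | 0
  33 | 110100 | 1 | 1
  34 | 101001 | 1 | 0
  35 | 010010 | 0 | 0
  36 | 100100 | 1 | 1
  37 | 001001 | 0 | 1
  38 | 010011 | 0 | 1
  39 | 100111 | 1 | 0
  40 | 001110 | 0 | 0
  41 | 011100 | 0 | 0
  42 | 111000 | 1 | 1
  43 | 110001 | 1 | 0
  44 | 100010 | 1 | 1
  45 | 000101 | 0 | 1
  46 | 001011 | 0 | 1
  47 | 010111 | 0 | 1
  48 | 101111 | 1 | 0
  49 | 011110 | 0 | 0
  50 | 111100 | 1 | 1
  51 | 111001 | 1 | 0
  52 | 110010 | 1 | 1
  53 | 100101 | 1 | 0
  54 | 001010 | 0 | 0
  55 | 010100 | 0 | 0
  56 | 101000 | 1 | 1
  57 | 010001 | 0 | 1
  58 | 100011 | 1 | 0
  59 | 000110 | 0 | 0

100001000001111110101011001101110110100100111000101111001010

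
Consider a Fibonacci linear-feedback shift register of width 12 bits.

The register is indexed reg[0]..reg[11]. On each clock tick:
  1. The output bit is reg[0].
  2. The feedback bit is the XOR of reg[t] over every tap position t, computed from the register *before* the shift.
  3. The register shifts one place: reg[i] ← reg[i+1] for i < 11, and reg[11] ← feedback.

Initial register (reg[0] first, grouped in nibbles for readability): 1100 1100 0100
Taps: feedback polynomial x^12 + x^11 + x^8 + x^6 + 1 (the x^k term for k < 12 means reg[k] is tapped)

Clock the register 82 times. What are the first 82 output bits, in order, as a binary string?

step | reg (before) | out | fb
   0 | 110011000100 | 1 | 1
   1 | 100110001001 | 1 | 1
   2 | 001100010011 | 0 | 1
   3 | 011000100111 | 0 | 0
   4 | 110001001110 | 1 | 0
   5 | 100010011100 | 1 | 0
   6 | 000100111000 | 0 | 0
   7 | 001001110000 | 0 | 1
   8 | 010011100001 | 0 | 0
   9 | 100111000010 | 1 | 1
  10 | 001110000101 | 0 | 1
  11 | 011100001011 | 0 | 0
  12 | 111000010110 | 1 | 1
  13 | 110000101101 | 1 | 0
  14 | 100001011010 | 1 | 0
  15 | 000010110100 | 0 | 1
  16 | 000101101001 | 0 | 1
  17 | 001011010011 | 0 | 1
  18 | 010110100111 | 0 | 0
  19 | 101101001110 | 1 | 0
  20 | 011010011100 | 0 | 1
  21 | 110100111001 | 1 | 0
  22 | 101001110010 | 1 | 0
  23 | 010011100100 | 0 | 1
  24 | 100111001001 | 1 | 1
  25 | 001110010011 | 0 | 1
  26 | 011100100111 | 0 | 0
  27 | 111001001110 | 1 | 0
  28 | 110010011100 | 1 | 0
  29 | 100100111000 | 1 | 1
  30 | 001001110001 | 0 | 0
  31 | 010011100010 | 0 | 1
  32 | 100111000101 | 1 | 0
  33 | 001110001010 | 0 | 1
  34 | 011100010101 | 0 | 1
  35 | 111000101011 | 1 | 0
  36 | 110001010110 | 1 | 1
  37 | 100010101101 | 1 | 0
  38 | 000101011010 | 0 | 1
  39 | 001010110101 | 0 | 0
  40 | 010101101010 | 0 | 0
  41 | 101011010100 | 1 | 1
  42 | 010110101001 | 0 | 1
  43 | 101101010011 | 1 | 0
  44 | 011010100110 | 0 | 1
  45 | 110101001101 | 1 | 1
  46 | 101010011011 | 1 | 1
  47 | 010100110111 | 0 | 0
  48 | 101001101110 | 1 | 1
  49 | 010011011101 | 0 | 0
  50 | 100110111010 | 1 | 1
  51 | 001101110101 | 0 | 0
  52 | 011011101010 | 0 | 0
  53 | 110111010100 | 1 | 1
  54 | 101110101001 | 1 | 0
  55 | 011101010010 | 0 | 0
  56 | 111010100100 | 1 | 0
  57 | 110101001000 | 1 | 0
  58 | 101010010000 | 1 | 1
  59 | 010100100001 | 0 | 0
  60 | 101001000010 | 1 | 1
  61 | 010010000101 | 0 | 1
  62 | 100100001011 | 1 | 1
  63 | 001000010111 | 0 | 1
  64 | 010000101111 | 0 | 1
  65 | 100001011111 | 1 | 1
  66 | 000010111111 | 0 | 1
  67 | 000101111111 | 0 | 1
  68 | 001011111111 | 0 | 1
  69 | 010111111111 | 0 | 1
  70 | 101111111111 | 1 | 0
  71 | 011111111110 | 0 | 0
  72 | 111111111100 | 1 | 1
  73 | 111111111001 | 1 | 0
  74 | 111111110010 | 1 | 0
  75 | 111111100100 | 1 | 0
  76 | 111111001000 | 1 | 0
  77 | 111110010000 | 1 | 1
  78 | 111100100001 | 1 | 1
  79 | 111001000011 | 1 | 0
  80 | 110010000110 | 1 | 1
  81 | 100100001101 | 1 | 1

1100110001001110000101101001110010011100010101101010011011101010010000101111111111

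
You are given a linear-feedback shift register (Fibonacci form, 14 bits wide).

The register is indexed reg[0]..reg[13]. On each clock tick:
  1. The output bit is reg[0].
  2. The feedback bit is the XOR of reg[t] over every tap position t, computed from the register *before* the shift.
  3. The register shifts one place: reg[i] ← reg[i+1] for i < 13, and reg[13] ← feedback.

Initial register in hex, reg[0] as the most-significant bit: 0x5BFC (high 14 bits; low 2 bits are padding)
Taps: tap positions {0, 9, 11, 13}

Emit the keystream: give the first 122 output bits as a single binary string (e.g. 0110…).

step | reg (before) | out | fb
   0 | 01011011111111 | 0 | 1
   1 | 10110111111111 | 1 | 0
   2 | 01101111111110 | 0 | 0
   3 | 11011111111100 | 1 | 1
   4 | 10111111111001 | 1 | 1
   5 | 01111111110011 | 0 | 0
   6 | 11111111100110 | 1 | 0
   7 | 11111111001100 | 1 | 0
   8 | 11111110011000 | 1 | 0
   9 | 11111100110000 | 1 | 0
  10 | 11111001100000 | 1 | 1
  11 | 11110011000001 | 1 | 0
  12 | 11100110000010 | 1 | 1
  13 | 11001100000101 | 1 | 1
  14 | 10011000001011 | 1 | 0
  15 | 00110000010110 | 0 | 0
  16 | 01100000101100 | 0 | 1
  17 | 11000001011001 | 1 | 1
  18 | 10000010110011 | 1 | 1
  19 | 00000101100111 | 0 | 0
  20 | 00001011001110 | 0 | 1
  21 | 00010110011101 | 0 | 1
  22 | 00101100111011 | 0 | 0
  23 | 01011001110110 | 0 | 0
  24 | 10110011101100 | 1 | 0
  25 | 01100111011000 | 0 | 1
  26 | 11001110110001 | 1 | 1
  27 | 10011101100011 | 1 | 0
  28 | 00111011000110 | 0 | 1
  29 | 01110110001101 | 0 | 0
  30 | 11101100011010 | 1 | 0
  31 | 11011000110100 | 1 | 1
  32 | 10110001101001 | 1 | 0
  33 | 01100011010010 | 0 | 1
  34 | 11000110100101 | 1 | 1
  35 | 10001101001011 | 1 | 0
  36 | 00011010010110 | 0 | 0
  37 | 00110100101100 | 0 | 1
  38 | 01101001011001 | 0 | 0
  39 | 11010010110010 | 1 | 0
  40 | 10100101100100 | 1 | 0
  41 | 01001011001000 | 0 | 0
  42 | 10010110010000 | 1 | 0
  43 | 00101100100000 | 0 | 0
  44 | 01011001000000 | 0 | 0
  45 | 10110010000000 | 1 | 1
  46 | 01100100000001 | 0 | 1
  47 | 11001000000011 | 1 | 0
  48 | 10010000000110 | 1 | 0
  49 | 00100000001100 | 0 | 1
  50 | 01000000011001 | 0 | 0
  51 | 10000000110010 | 1 | 0
  52 | 00000001100100 | 0 | 1
  53 | 00000011001001 | 0 | 1
  54 | 00000110010011 | 0 | 0
  55 | 00001100100110 | 0 | 1
  56 | 00011001001101 | 0 | 0
  57 | 00110010011010 | 0 | 1
  58 | 01100100110101 | 0 | 1
  59 | 11001001101011 | 1 | 0
  60 | 10010011010110 | 1 | 1
  61 | 00100110101101 | 0 | 0
  62 | 01001101011010 | 0 | 1
  63 | 10011010110101 | 1 | 0
  64 | 00110101101010 | 0 | 0
  65 | 01101011010100 | 0 | 0
  66 | 11010110101000 | 1 | 1
  67 | 10101101010001 | 1 | 1
  68 | 01011010100011 | 0 | 1
  69 | 10110101000111 | 1 | 1
  70 | 01101010001111 | 0 | 0
  71 | 11010100011110 | 1 | 1
  72 | 10101000111101 | 1 | 0
  73 | 01010001111010 | 0 | 1
  74 | 10100011110101 | 1 | 0
  75 | 01000111101010 | 0 | 0
  76 | 10001111010100 | 1 | 1
  77 | 00011110101001 | 0 | 1
  78 | 00111101010011 | 0 | 0
  79 | 01111010100110 | 0 | 1
  80 | 11110101001101 | 1 | 1
  81 | 11101010011011 | 1 | 1
  82 | 11010100110111 | 1 | 0
  83 | 10101001101110 | 1 | 0
  84 | 01010011011100 | 0 | 0
  85 | 10100110111000 | 1 | 0
  86 | 01001101110000 | 0 | 1
  87 | 10011011100001 | 1 | 0
  88 | 00110111000010 | 0 | 0
  89 | 01101110000100 | 0 | 1
  90 | 11011100001001 | 1 | 0
  91 | 10111000010010 | 1 | 0
  92 | 01110000100100 | 0 | 1
  93 | 11100001001001 | 1 | 0
  94 | 11000010010010 | 1 | 0
  95 | 10000100100100 | 1 | 0
  96 | 00001001001000 | 0 | 0
  97 | 00010010010000 | 0 | 1
  98 | 00100100100001 | 0 | 1
  99 | 01001001000011 | 0 | 1
 100 | 10010010000111 | 1 | 1
 101 | 00100100001111 | 0 | 0
 102 | 01001000011110 | 0 | 0
 103 | 10010000111100 | 1 | 1
 104 | 00100001111001 | 0 | 0
 105 | 01000011110010 | 0 | 1
 106 | 10000111100101 | 1 | 1
 107 | 00001111001011 | 0 | 1
 108 | 00011110010111 | 0 | 1
 109 | 00111100101111 | 0 | 0
 110 | 01111001011110 | 0 | 0
 111 | 11110010111100 | 1 | 1
 112 | 11100101111001 | 1 | 1
 113 | 11001011110011 | 1 | 1
 114 | 10010111100111 | 1 | 1
 115 | 00101111001111 | 0 | 0
 116 | 01011110011110 | 0 | 0
 117 | 10111100111100 | 1 | 1
 118 | 01111001111001 | 0 | 0
 119 | 11110011110010 | 1 | 0
 120 | 11100111100100 | 1 | 0
 121 | 11001111001000 | 1 | 1

01011011111111100110000010110011101100011010010110010000000110010011010110101000111101010011011100001001001000011110010111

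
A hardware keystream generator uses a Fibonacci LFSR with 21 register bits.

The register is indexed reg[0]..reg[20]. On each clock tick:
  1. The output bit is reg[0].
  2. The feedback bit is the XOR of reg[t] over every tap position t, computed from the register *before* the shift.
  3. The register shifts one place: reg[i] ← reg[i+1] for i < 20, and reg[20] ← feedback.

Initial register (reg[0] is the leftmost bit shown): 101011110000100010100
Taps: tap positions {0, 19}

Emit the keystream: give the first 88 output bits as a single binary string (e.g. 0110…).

k : reg_k → out_k, fb_k
0: 101011110000100010100 → 1, fb=1
1: 010111100001000101001 → 0, fb=0
2: 101111000010001010010 → 1, fb=0
3: 011110000100010100100 → 0, fb=0
4: 111100001000101001000 → 1, fb=1
5: 111000010001010010001 → 1, fb=1
6: 110000100010100100011 → 1, fb=0
7: 100001000101001000110 → 1, fb=0
8: 000010001010010001100 → 0, fb=0
9: 000100010100100011000 → 0, fb=0
10: 001000101001000110000 → 0, fb=0
11: 010001010010001100000 → 0, fb=0
12: 100010100100011000000 → 1, fb=1
13: 000101001000110000001 → 0, fb=0
14: 001010010001100000010 → 0, fb=1
15: 010100100011000000101 → 0, fb=0
16: 101001000110000001010 → 1, fb=0
17: 010010001100000010100 → 0, fb=0
18: 100100011000000101000 → 1, fb=1
19: 001000110000001010001 → 0, fb=0
20: 010001100000010100010 → 0, fb=1
21: 100011000000101000101 → 1, fb=1
22: 000110000001010001011 → 0, fb=1
23: 001100000010100010111 → 0, fb=1
24: 011000000101000101111 → 0, fb=1
25: 110000001010001011111 → 1, fb=0
26: 100000010100010111110 → 1, fb=0
27: 000000101000101111100 → 0, fb=0
28: 000001010001011111000 → 0, fb=0
29: 000010100010111110000 → 0, fb=0
30: 000101000101111100000 → 0, fb=0
31: 001010001011111000000 → 0, fb=0
32: 010100010111110000000 → 0, fb=0
33: 101000101111100000000 → 1, fb=1
34: 010001011111000000001 → 0, fb=0
35: 100010111110000000010 → 1, fb=0
36: 000101111100000000100 → 0, fb=0
37: 001011111000000001000 → 0, fb=0
38: 010111110000000010000 → 0, fb=0
39: 101111100000000100000 → 1, fb=1
40: 011111000000001000001 → 0, fb=0
41: 111110000000010000010 → 1, fb=0
42: 111100000000100000100 → 1, fb=1
43: 111000000001000001001 → 1, fb=1
44: 110000000010000010011 → 1, fb=0
45: 100000000100000100110 → 1, fb=0
46: 000000001000001001100 → 0, fb=0
47: 000000010000010011000 → 0, fb=0
48: 000000100000100110000 → 0, fb=0
49: 000001000001001100000 → 0, fb=0
50: 000010000010011000000 → 0, fb=0
51: 000100000100110000000 → 0, fb=0
52: 001000001001100000000 → 0, fb=0
53: 010000010011000000000 → 0, fb=0
54: 100000100110000000000 → 1, fb=1
55: 000001001100000000001 → 0, fb=0
56: 000010011000000000010 → 0, fb=1
57: 000100110000000000101 → 0, fb=0
58: 001001100000000001010 → 0, fb=1
59: 010011000000000010101 → 0, fb=0
60: 100110000000000101010 → 1, fb=0
61: 001100000000001010100 → 0, fb=0
62: 011000000000010101000 → 0, fb=0
63: 110000000000101010000 → 1, fb=1
64: 100000000001010100001 → 1, fb=1
65: 000000000010101000011 → 0, fb=1
66: 000000000101010000111 → 0, fb=1
67: 000000001010100001111 → 0, fb=1
68: 000000010101000011111 → 0, fb=1
69: 000000101010000111111 → 0, fb=1
70: 000001010100001111111 → 0, fb=1
71: 000010101000011111111 → 0, fb=1
72: 000101010000111111111 → 0, fb=1
73: 001010100001111111111 → 0, fb=1
74: 010101000011111111111 → 0, fb=1
75: 101010000111111111111 → 1, fb=0
76: 010100001111111111110 → 0, fb=1
77: 101000011111111111101 → 1, fb=1
78: 010000111111111111011 → 0, fb=1
79: 100001111111111110111 → 1, fb=0
80: 000011111111111101110 → 0, fb=1
81: 000111111111111011101 → 0, fb=0
82: 001111111111110111010 → 0, fb=1
83: 011111111111101110101 → 0, fb=0
84: 111111111111011101010 → 1, fb=0
85: 111111111110111010100 → 1, fb=1
86: 111111111101110101001 → 1, fb=1
87: 111111111011101010011 → 1, fb=0

1010111100001000101001000110000001010001011111000000001000001001100000000001010100001111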